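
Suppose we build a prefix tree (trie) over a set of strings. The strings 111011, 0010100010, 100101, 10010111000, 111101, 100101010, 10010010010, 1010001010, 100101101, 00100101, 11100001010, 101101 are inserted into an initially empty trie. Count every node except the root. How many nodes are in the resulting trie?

Count nodes per top-level branch (shared prefixes stored once):
  '0'-branch (00100101, 0010100010): 14 nodes
  '1'-branch (10010010010, 100101, 100101010, 100101101, 10010111000, 1010001010, 101101, 11100001010, 111011, 111101): 48 nodes
Sum: 62

62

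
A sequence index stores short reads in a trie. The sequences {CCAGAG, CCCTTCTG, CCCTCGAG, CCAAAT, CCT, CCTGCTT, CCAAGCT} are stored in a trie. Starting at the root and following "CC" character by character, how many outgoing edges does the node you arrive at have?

Follow the path "CC" to its node, then look at its outgoing edges.
Distinct next characters after "CC": A, C, T.
That node has 3 child edges.

3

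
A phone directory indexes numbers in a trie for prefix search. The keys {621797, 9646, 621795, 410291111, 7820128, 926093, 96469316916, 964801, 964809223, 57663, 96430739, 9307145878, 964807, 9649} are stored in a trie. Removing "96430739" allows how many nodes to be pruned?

5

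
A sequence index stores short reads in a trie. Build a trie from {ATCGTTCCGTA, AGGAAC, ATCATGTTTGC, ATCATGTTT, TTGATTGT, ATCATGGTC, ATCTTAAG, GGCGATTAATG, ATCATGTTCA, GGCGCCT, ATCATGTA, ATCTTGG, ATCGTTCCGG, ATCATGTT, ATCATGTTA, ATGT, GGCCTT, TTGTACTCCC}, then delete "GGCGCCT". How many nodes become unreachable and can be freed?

3

A node on "GGCGCCT"'s path can go only if nothing else ends at it or branches off below it.
The suffix "CCT" (3 nodes) is used only by "GGCGCCT"; the node for "GGCG" still has the child "A", so pruning stops there.
Nodes removed: 3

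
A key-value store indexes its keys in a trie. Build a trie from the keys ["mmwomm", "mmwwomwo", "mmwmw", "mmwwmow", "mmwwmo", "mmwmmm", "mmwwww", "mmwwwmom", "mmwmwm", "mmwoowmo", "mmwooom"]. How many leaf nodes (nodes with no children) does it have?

Leaves are exactly the stored words that no other stored word extends.
Those words: "mmwmmm", "mmwmwm", "mmwomm", "mmwooom", "mmwoowmo", "mmwwmow", "mmwwomwo", "mmwwwmom", "mmwwww"
Leaf count: 9

9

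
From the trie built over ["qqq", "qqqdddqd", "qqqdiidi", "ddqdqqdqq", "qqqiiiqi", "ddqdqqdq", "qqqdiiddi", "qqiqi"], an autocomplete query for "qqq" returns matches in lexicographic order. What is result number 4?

DFS of the "qqq" subtree visits, in order: "qqq", "qqqdddqd", "qqqdiiddi", "qqqdiidi", "qqqiiiqi"
Position 4: qqqdiidi

qqqdiidi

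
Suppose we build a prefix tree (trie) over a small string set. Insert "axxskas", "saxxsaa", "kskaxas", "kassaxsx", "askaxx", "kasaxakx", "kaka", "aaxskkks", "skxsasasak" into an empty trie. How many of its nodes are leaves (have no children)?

Leaves are exactly the stored words that no other stored word extends.
Those words: "aaxskkks", "askaxx", "axxskas", "kaka", "kasaxakx", "kassaxsx", "kskaxas", "saxxsaa", "skxsasasak"
Leaf count: 9

9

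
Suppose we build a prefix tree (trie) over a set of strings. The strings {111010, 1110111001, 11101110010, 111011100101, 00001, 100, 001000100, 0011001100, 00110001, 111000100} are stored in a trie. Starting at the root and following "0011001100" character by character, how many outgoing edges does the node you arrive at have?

Walk "0011001100" from the root, arriving at one node.
No stored string extends past "0011001100".
That node has 0 child edges.

0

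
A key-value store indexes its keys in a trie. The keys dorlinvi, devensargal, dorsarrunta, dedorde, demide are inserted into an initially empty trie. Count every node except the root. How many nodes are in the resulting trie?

Trie structure (* marks end of a word):
(root)
└─ d
   ├─ e
   │  ├─ d
   │  │  └─ o
   │  │     └─ r
   │  │        └─ d
   │  │           └─ e *
   │  ├─ m
   │  │  └─ i
   │  │     └─ d
   │  │        └─ e *
   │  └─ v
   │     └─ e
   │        └─ n
   │           └─ s
   │              └─ a
   │                 └─ r
   │                    └─ g
   │                       └─ a
   │                          └─ l *
   └─ o
      └─ r
         ├─ l
         │  └─ i
         │     └─ n
         │        └─ v
         │           └─ i *
         └─ s
            └─ a
               └─ r
                  └─ r
                     └─ u
                        └─ n
                           └─ t
                              └─ a *
Counting every labelled node above: 35.

35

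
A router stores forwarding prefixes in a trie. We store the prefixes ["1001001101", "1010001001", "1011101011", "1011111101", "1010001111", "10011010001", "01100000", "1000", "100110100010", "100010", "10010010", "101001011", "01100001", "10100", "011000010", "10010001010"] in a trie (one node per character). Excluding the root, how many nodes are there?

Trace insertions, counting only characters that open a new branch:
  "1001001101" → 10 new (1, 0, 0, 1, 0, 0, 1, 1, 0, 1)
  "1010001001" → prefix "10" already present; 8 new (1, 0, 0, 0, 1, 0, 0, 1)
  "1011101011" → prefix "101" already present; 7 new (1, 1, 0, 1, 0, 1, 1)
  "1011111101" → prefix "10111" already present; 5 new (1, 1, 1, 0, 1)
  "1010001111" → prefix "1010001" already present; 3 new (1, 1, 1)
  "10011010001" → prefix "1001" already present; 7 new (1, 0, 1, 0, 0, 0, 1)
  "01100000" → 8 new (0, 1, 1, 0, 0, 0, 0, 0)
  "1000" → prefix "100" already present; 1 new (0)
  "100110100010" → prefix "10011010001" already present; 1 new (0)
  "100010" → prefix "1000" already present; 2 new (1, 0)
  "10010010" → prefix "1001001" already present; 1 new (0)
  "101001011" → prefix "10100" already present; 4 new (1, 0, 1, 1)
  "01100001" → prefix "0110000" already present; 1 new (1)
  "10100" → prefix "10100" already present; 0 new (none)
  "011000010" → prefix "01100001" already present; 1 new (0)
  "10010001010" → prefix "100100" already present; 5 new (0, 1, 0, 1, 0)
Total nodes = 10 + 8 + 7 + 5 + 3 + 7 + 8 + 1 + 1 + 2 + 1 + 4 + 1 + 0 + 1 + 5 = 64

64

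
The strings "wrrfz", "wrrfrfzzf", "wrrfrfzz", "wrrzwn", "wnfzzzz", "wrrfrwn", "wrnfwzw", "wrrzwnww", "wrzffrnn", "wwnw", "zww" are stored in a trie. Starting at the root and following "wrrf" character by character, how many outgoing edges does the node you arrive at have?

2

Walk "wrrf" from the root, arriving at one node.
Characters that immediately follow "wrrf" among the stored strings: {r, z}.
That node has 2 child edges.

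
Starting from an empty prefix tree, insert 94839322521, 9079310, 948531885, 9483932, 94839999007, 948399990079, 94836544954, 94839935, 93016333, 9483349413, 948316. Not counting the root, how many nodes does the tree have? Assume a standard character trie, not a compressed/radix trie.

54

Insert word by word; a character creates a node only if that edge doesn't already exist:
  "94839322521" → 11 new (9, 4, 8, 3, 9, 3, 2, 2, 5, 2, 1)
  "9079310" → prefix "9" already present; 6 new (0, 7, 9, 3, 1, 0)
  "948531885" → prefix "948" already present; 6 new (5, 3, 1, 8, 8, 5)
  "9483932" → prefix "9483932" already present; 0 new (none)
  "94839999007" → prefix "94839" already present; 6 new (9, 9, 9, 0, 0, 7)
  "948399990079" → prefix "94839999007" already present; 1 new (9)
  "94836544954" → prefix "9483" already present; 7 new (6, 5, 4, 4, 9, 5, 4)
  "94839935" → prefix "948399" already present; 2 new (3, 5)
  "93016333" → prefix "9" already present; 7 new (3, 0, 1, 6, 3, 3, 3)
  "9483349413" → prefix "9483" already present; 6 new (3, 4, 9, 4, 1, 3)
  "948316" → prefix "9483" already present; 2 new (1, 6)
Total nodes = 11 + 6 + 6 + 0 + 6 + 1 + 7 + 2 + 7 + 6 + 2 = 54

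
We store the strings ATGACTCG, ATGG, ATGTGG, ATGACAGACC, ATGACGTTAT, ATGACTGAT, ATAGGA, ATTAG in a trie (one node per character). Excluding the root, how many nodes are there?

32

Trace insertions, counting only characters that open a new branch:
  "ATGACTCG" → 8 new (A, T, G, A, C, T, C, G)
  "ATGG" → prefix "ATG" already present; 1 new (G)
  "ATGTGG" → prefix "ATG" already present; 3 new (T, G, G)
  "ATGACAGACC" → prefix "ATGAC" already present; 5 new (A, G, A, C, C)
  "ATGACGTTAT" → prefix "ATGAC" already present; 5 new (G, T, T, A, T)
  "ATGACTGAT" → prefix "ATGACT" already present; 3 new (G, A, T)
  "ATAGGA" → prefix "AT" already present; 4 new (A, G, G, A)
  "ATTAG" → prefix "AT" already present; 3 new (T, A, G)
Total nodes = 8 + 1 + 3 + 5 + 5 + 3 + 4 + 3 = 32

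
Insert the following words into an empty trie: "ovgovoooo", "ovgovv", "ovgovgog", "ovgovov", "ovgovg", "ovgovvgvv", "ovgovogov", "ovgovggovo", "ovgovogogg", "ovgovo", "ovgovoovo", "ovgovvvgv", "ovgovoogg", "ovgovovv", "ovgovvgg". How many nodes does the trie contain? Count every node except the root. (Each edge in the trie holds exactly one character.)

For each word, the new-node count is its length minus the longest prefix already in the trie:
  "ovgovoooo" → 9 new (o, v, g, o, v, o, o, o, o)
  "ovgovv" → prefix "ovgov" already present; 1 new (v)
  "ovgovgog" → prefix "ovgov" already present; 3 new (g, o, g)
  "ovgovov" → prefix "ovgovo" already present; 1 new (v)
  "ovgovg" → prefix "ovgovg" already present; 0 new (none)
  "ovgovvgvv" → prefix "ovgovv" already present; 3 new (g, v, v)
  "ovgovogov" → prefix "ovgovo" already present; 3 new (g, o, v)
  "ovgovggovo" → prefix "ovgovg" already present; 4 new (g, o, v, o)
  "ovgovogogg" → prefix "ovgovogo" already present; 2 new (g, g)
  "ovgovo" → prefix "ovgovo" already present; 0 new (none)
  "ovgovoovo" → prefix "ovgovoo" already present; 2 new (v, o)
  "ovgovvvgv" → prefix "ovgovv" already present; 3 new (v, g, v)
  "ovgovoogg" → prefix "ovgovoo" already present; 2 new (g, g)
  "ovgovovv" → prefix "ovgovov" already present; 1 new (v)
  "ovgovvgg" → prefix "ovgovvg" already present; 1 new (g)
Total nodes = 9 + 1 + 3 + 1 + 0 + 3 + 3 + 4 + 2 + 0 + 2 + 3 + 2 + 1 + 1 = 35

35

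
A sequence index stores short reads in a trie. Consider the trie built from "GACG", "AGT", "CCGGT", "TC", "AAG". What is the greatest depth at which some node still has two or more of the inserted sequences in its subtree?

Look for the deepest trie node that still has at least two words in its subtree.
e.g. "AAG" and "AGT" share the prefix "A" of length 1; no pair shares a longer one.
Longest shared-prefix length: 1

1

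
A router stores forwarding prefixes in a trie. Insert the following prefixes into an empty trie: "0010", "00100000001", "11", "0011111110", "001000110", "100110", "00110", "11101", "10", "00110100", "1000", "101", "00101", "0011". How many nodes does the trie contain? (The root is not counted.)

Trie structure (* marks end of a word):
(root)
├─ 0
│  └─ 0
│     └─ 1
│        ├─ 0 *
│        │  ├─ 0
│        │  │  └─ 0
│        │  │     ├─ 0
│        │  │     │  └─ 0
│        │  │     │     └─ 0
│        │  │     │        └─ 0
│        │  │     │           └─ 1 *
│        │  │     └─ 1
│        │  │        └─ 1
│        │  │           └─ 0 *
│        │  └─ 1 *
│        └─ 1 *
│           ├─ 0 *
│           │  └─ 1
│           │     └─ 0
│           │        └─ 0 *
│           └─ 1
│              └─ 1
│                 └─ 1
│                    └─ 1
│                       └─ 1
│                          └─ 0 *
└─ 1
   ├─ 0 *
   │  ├─ 0
   │  │  ├─ 0 *
   │  │  └─ 1
   │  │     └─ 1
   │  │        └─ 0 *
   │  └─ 1 *
   └─ 1 *
      └─ 1
         └─ 0
            └─ 1 *
Counting every labelled node above: 38.

38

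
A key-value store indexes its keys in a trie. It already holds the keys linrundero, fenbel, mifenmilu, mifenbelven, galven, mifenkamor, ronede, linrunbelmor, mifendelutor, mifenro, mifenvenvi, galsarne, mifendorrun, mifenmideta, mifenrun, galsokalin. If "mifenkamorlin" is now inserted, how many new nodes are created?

3

Walking "mifenkamorlin" from the root, the first 10 characters ("mifenkamor") follow existing edges; "l" is the first miss.
Each of the 3 remaining characters creates one node.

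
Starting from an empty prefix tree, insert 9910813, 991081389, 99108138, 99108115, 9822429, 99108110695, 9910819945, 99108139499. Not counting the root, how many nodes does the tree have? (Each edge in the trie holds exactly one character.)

Count nodes per top-level branch (shared prefixes stored once):
  '9'-branch (9822429, 99108110695, 99108115, 9910813, 99108138, 991081389, 99108139499, 9910819945): 29 nodes
Sum: 29

29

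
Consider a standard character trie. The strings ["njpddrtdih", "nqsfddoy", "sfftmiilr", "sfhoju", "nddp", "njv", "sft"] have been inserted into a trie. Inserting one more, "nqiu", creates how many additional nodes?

2

"nq" is already a path in the trie; the remaining "iu" must be added.
New nodes needed: |"nqiu"| − 2 = 4 − 2 = 2.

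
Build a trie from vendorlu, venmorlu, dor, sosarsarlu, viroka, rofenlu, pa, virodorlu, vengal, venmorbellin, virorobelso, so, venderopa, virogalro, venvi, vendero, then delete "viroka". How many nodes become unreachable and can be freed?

A node on "viroka"'s path can go only if nothing else ends at it or branches off below it.
The suffix "ka" (2 nodes) is used only by "viroka"; the node for "viro" still has the child "d", so pruning stops there.
Nodes removed: 2

2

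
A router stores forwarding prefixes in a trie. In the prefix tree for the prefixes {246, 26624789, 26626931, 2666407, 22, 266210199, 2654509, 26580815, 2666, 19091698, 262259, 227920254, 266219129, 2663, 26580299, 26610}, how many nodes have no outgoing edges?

14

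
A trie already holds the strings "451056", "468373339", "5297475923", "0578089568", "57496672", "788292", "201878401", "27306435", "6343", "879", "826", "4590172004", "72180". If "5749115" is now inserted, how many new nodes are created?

The longest prefix of "5749115" already in the trie is "5749" (length 4).
New nodes needed: |"5749115"| − 4 = 7 − 4 = 3.

3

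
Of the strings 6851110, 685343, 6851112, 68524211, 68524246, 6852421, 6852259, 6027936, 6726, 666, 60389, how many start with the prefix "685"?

7

Walk to "685"; the words in its subtree are exactly those with that prefix.
Words under "685": 6851110, 6851112, 6852259, 6852421, 68524211, 68524246, 685343
Count: 7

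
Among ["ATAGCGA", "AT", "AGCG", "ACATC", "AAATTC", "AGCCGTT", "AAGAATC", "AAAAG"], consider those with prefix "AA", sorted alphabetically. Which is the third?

Filter for "AA…" and sort: "AAAAG", "AAATTC", "AAGAATC"
The 3rd is AAGAATC.

AAGAATC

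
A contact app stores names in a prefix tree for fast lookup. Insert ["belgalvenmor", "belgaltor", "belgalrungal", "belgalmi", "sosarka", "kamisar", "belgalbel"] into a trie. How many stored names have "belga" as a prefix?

Traverse to the node for "belga", then collect every word in that subtree.
Words under "belga": belgalbel, belgalmi, belgalrungal, belgaltor, belgalvenmor
Count: 5

5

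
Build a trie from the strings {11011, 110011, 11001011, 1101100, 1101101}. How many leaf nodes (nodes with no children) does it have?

4

Leaves are exactly the stored words that no other stored word extends.
Those words: "11001011", "110011", "1101100", "1101101"
Leaf count: 4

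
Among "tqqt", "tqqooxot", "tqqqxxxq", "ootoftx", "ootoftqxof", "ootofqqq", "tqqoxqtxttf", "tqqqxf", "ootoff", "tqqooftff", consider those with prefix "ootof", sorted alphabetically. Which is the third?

ootoftqxof

DFS of the "ootof" subtree visits, in order: "ootoff", "ootofqqq", "ootoftqxof", "ootoftx"
The 3rd is ootoftqxof.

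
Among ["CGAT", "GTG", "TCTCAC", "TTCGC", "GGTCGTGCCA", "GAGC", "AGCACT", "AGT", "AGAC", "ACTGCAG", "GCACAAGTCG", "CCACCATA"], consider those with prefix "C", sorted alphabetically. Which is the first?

CCACCATA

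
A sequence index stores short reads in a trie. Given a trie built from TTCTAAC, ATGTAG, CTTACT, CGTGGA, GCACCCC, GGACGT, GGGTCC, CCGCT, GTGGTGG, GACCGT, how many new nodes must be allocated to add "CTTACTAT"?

2

Walking "CTTACTAT" from the root, the first 6 characters ("CTTACT") follow existing edges; "A" is the first miss.
So 8 − 6 = 2 new nodes.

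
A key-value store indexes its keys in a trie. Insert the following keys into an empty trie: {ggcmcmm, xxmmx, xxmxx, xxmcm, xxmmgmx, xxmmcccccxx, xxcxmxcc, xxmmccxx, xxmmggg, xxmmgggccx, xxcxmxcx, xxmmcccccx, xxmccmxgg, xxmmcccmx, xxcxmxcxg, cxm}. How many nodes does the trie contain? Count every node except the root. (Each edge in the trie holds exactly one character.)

Insert word by word; a character creates a node only if that edge doesn't already exist:
  "ggcmcmm" → 7 new (g, g, c, m, c, m, m)
  "xxmmx" → 5 new (x, x, m, m, x)
  "xxmxx" → prefix "xxm" already present; 2 new (x, x)
  "xxmcm" → prefix "xxm" already present; 2 new (c, m)
  "xxmmgmx" → prefix "xxmm" already present; 3 new (g, m, x)
  "xxmmcccccxx" → prefix "xxmm" already present; 7 new (c, c, c, c, c, x, x)
  "xxcxmxcc" → prefix "xx" already present; 6 new (c, x, m, x, c, c)
  "xxmmccxx" → prefix "xxmmcc" already present; 2 new (x, x)
  "xxmmggg" → prefix "xxmmg" already present; 2 new (g, g)
  "xxmmgggccx" → prefix "xxmmggg" already present; 3 new (c, c, x)
  "xxcxmxcx" → prefix "xxcxmxc" already present; 1 new (x)
  "xxmmcccccx" → prefix "xxmmcccccx" already present; 0 new (none)
  "xxmccmxgg" → prefix "xxmc" already present; 5 new (c, m, x, g, g)
  "xxmmcccmx" → prefix "xxmmccc" already present; 2 new (m, x)
  "xxcxmxcxg" → prefix "xxcxmxcx" already present; 1 new (g)
  "cxm" → 3 new (c, x, m)
Total nodes = 7 + 5 + 2 + 2 + 3 + 7 + 6 + 2 + 2 + 3 + 1 + 0 + 5 + 2 + 1 + 3 = 51

51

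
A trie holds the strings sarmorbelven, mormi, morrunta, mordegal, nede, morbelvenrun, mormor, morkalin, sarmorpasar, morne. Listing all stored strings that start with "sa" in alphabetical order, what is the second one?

Words with prefix "sa", in lexicographic order: "sarmorbelven", "sarmorpasar"
Position 2: sarmorpasar

sarmorpasar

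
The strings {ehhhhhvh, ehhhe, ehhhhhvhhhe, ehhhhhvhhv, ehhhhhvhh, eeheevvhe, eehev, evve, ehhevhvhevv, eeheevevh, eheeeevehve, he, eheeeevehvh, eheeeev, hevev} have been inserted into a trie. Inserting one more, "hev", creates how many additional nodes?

Every character of "hev" already lies on an existing path (it is a prefix of some stored word).
No new nodes are needed: 0.

0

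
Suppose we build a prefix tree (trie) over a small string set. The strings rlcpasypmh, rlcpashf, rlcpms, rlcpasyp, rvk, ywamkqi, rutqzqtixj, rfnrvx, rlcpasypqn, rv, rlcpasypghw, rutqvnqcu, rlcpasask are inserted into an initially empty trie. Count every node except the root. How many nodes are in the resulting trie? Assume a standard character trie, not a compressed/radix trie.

50

For each word, the new-node count is its length minus the longest prefix already in the trie:
  "rlcpasypmh" → 10 new (r, l, c, p, a, s, y, p, m, h)
  "rlcpashf" → prefix "rlcpas" already present; 2 new (h, f)
  "rlcpms" → prefix "rlcp" already present; 2 new (m, s)
  "rlcpasyp" → prefix "rlcpasyp" already present; 0 new (none)
  "rvk" → prefix "r" already present; 2 new (v, k)
  "ywamkqi" → 7 new (y, w, a, m, k, q, i)
  "rutqzqtixj" → prefix "r" already present; 9 new (u, t, q, z, q, t, i, x, j)
  "rfnrvx" → prefix "r" already present; 5 new (f, n, r, v, x)
  "rlcpasypqn" → prefix "rlcpasyp" already present; 2 new (q, n)
  "rv" → prefix "rv" already present; 0 new (none)
  "rlcpasypghw" → prefix "rlcpasyp" already present; 3 new (g, h, w)
  "rutqvnqcu" → prefix "rutq" already present; 5 new (v, n, q, c, u)
  "rlcpasask" → prefix "rlcpas" already present; 3 new (a, s, k)
Total nodes = 10 + 2 + 2 + 0 + 2 + 7 + 9 + 5 + 2 + 0 + 3 + 5 + 3 = 50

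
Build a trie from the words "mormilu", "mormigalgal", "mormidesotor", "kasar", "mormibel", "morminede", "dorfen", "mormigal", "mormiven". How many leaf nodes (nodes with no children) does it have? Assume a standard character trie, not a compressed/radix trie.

8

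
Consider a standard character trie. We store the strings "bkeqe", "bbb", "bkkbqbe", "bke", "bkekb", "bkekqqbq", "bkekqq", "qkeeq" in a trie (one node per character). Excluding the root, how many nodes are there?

Count nodes per top-level branch (shared prefixes stored once):
  'b'-branch (bbb, bke, bkekb, bkekqq, bkekqqbq, bkeqe, bkkbqbe): 18 nodes
  'q'-branch (qkeeq): 5 nodes
Sum: 23

23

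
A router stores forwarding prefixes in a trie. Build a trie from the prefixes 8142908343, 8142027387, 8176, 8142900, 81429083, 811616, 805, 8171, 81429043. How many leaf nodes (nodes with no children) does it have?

8

A leaf is a node with no children — equivalently, the end of a word that is not a proper prefix of any other stored word.
Those words: "805", "811616", "8142027387", "8142900", "81429043", "8142908343", "8171", "8176"
Leaf count: 8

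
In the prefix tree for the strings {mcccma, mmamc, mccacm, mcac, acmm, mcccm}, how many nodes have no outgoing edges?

5

A leaf is a node with no children — equivalently, the end of a word that is not a proper prefix of any other stored word.
Those words: "acmm", "mcac", "mccacm", "mcccma", "mmamc"
Leaf count: 5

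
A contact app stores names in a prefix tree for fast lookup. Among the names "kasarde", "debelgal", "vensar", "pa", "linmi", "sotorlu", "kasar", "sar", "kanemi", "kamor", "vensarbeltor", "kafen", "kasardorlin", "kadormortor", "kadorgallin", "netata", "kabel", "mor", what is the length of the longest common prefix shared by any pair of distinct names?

Equivalently: take the maximum, over all pairs, of their longest common prefix length.
e.g. "kasarde" and "kasardorlin" share the prefix "kasard" of length 6; no pair shares a longer one.
Longest shared-prefix length: 6

6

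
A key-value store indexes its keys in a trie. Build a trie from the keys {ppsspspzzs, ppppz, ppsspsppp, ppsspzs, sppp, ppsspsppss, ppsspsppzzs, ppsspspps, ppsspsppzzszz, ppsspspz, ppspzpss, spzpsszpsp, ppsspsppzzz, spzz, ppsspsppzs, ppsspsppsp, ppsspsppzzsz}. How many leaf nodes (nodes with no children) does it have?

13

Leaves are exactly the stored words that no other stored word extends.
Those words: "ppppz", "ppspzpss", "ppsspsppp", "ppsspsppsp", "ppsspsppss", "ppsspsppzs", "ppsspsppzzszz", "ppsspsppzzz", "ppsspspzzs", "ppsspzs", "sppp", "spzpsszpsp", "spzz"
Leaf count: 13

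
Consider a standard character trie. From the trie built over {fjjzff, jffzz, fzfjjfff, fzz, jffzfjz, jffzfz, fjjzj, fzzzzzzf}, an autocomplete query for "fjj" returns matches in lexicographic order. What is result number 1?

fjjzff

DFS of the "fjj" subtree visits, in order: "fjjzff", "fjjzj"
Position 1: fjjzff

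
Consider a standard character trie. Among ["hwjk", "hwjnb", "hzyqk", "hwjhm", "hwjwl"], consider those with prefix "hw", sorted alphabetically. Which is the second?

Words with prefix "hw", in lexicographic order: "hwjhm", "hwjk", "hwjnb", "hwjwl"
Position 2: hwjk

hwjk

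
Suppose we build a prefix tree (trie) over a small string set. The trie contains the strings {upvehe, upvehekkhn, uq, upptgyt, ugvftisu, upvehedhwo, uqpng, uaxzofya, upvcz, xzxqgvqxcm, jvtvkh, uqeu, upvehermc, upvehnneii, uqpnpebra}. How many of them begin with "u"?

13

Filter for entries beginning with "u":
Words under "u": uaxzofya, ugvftisu, upptgyt, upvcz, upvehe, upvehedhwo, upvehekkhn, upvehermc, upvehnneii, uq, uqeu, uqpng, uqpnpebra
Count: 13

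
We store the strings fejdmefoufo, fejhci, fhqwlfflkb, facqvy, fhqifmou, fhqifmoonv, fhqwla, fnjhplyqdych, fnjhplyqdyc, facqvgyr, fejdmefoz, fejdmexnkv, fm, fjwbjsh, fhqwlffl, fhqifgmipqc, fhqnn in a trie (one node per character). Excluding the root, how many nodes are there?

Trace insertions, counting only characters that open a new branch:
  "fejdmefoufo" → 11 new (f, e, j, d, m, e, f, o, u, f, o)
  "fejhci" → prefix "fej" already present; 3 new (h, c, i)
  "fhqwlfflkb" → prefix "f" already present; 9 new (h, q, w, l, f, f, l, k, b)
  "facqvy" → prefix "f" already present; 5 new (a, c, q, v, y)
  "fhqifmou" → prefix "fhq" already present; 5 new (i, f, m, o, u)
  "fhqifmoonv" → prefix "fhqifmo" already present; 3 new (o, n, v)
  "fhqwla" → prefix "fhqwl" already present; 1 new (a)
  "fnjhplyqdych" → prefix "f" already present; 11 new (n, j, h, p, l, y, q, d, y, c, h)
  "fnjhplyqdyc" → prefix "fnjhplyqdyc" already present; 0 new (none)
  "facqvgyr" → prefix "facqv" already present; 3 new (g, y, r)
  "fejdmefoz" → prefix "fejdmefo" already present; 1 new (z)
  "fejdmexnkv" → prefix "fejdme" already present; 4 new (x, n, k, v)
  "fm" → prefix "f" already present; 1 new (m)
  "fjwbjsh" → prefix "f" already present; 6 new (j, w, b, j, s, h)
  "fhqwlffl" → prefix "fhqwlffl" already present; 0 new (none)
  "fhqifgmipqc" → prefix "fhqif" already present; 6 new (g, m, i, p, q, c)
  "fhqnn" → prefix "fhq" already present; 2 new (n, n)
Total nodes = 11 + 3 + 9 + 5 + 5 + 3 + 1 + 11 + 0 + 3 + 1 + 4 + 1 + 6 + 0 + 6 + 2 = 71

71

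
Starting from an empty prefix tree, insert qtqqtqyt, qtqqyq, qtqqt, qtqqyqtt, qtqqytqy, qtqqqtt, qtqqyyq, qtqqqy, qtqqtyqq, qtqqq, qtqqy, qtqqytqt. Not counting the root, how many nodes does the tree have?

Insert word by word; a character creates a node only if that edge doesn't already exist:
  "qtqqtqyt" → 8 new (q, t, q, q, t, q, y, t)
  "qtqqyq" → prefix "qtqq" already present; 2 new (y, q)
  "qtqqt" → prefix "qtqqt" already present; 0 new (none)
  "qtqqyqtt" → prefix "qtqqyq" already present; 2 new (t, t)
  "qtqqytqy" → prefix "qtqqy" already present; 3 new (t, q, y)
  "qtqqqtt" → prefix "qtqq" already present; 3 new (q, t, t)
  "qtqqyyq" → prefix "qtqqy" already present; 2 new (y, q)
  "qtqqqy" → prefix "qtqqq" already present; 1 new (y)
  "qtqqtyqq" → prefix "qtqqt" already present; 3 new (y, q, q)
  "qtqqq" → prefix "qtqqq" already present; 0 new (none)
  "qtqqy" → prefix "qtqqy" already present; 0 new (none)
  "qtqqytqt" → prefix "qtqqytq" already present; 1 new (t)
Total nodes = 8 + 2 + 0 + 2 + 3 + 3 + 2 + 1 + 3 + 0 + 0 + 1 = 25

25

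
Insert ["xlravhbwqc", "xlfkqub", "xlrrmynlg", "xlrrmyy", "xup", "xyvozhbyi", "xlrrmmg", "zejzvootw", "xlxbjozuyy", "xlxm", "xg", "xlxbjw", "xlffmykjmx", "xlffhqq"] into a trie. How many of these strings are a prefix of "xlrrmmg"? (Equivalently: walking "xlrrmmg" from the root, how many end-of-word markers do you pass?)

1

Traverse "xlrrmmg" character by character; count nodes along the way that are marked as word ends.
Prefixes of the query that are stored words: "xlrrmmg"
Count: 1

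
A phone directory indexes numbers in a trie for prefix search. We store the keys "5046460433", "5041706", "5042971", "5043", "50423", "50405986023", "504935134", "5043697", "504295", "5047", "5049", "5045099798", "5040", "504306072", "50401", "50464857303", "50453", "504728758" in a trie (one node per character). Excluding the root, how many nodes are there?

Count nodes per top-level branch (shared prefixes stored once):
  '5'-branch (5040, 50401, 50405986023, 5041706, 50423, 504295, 5042971, 5043, 504306072, 5043697, 5045099798, 50453, 5046460433, 50464857303, 5047, 504728758, 5049, 504935134): 64 nodes
Sum: 64

64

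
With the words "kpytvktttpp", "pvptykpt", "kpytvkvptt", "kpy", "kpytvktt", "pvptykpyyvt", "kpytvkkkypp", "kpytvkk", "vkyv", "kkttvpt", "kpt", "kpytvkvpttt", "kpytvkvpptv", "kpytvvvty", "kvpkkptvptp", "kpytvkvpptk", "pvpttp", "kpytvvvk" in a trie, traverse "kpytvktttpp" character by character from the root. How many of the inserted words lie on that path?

Traverse "kpytvktttpp" character by character; count nodes along the way that are marked as word ends.
Prefixes of the query that are stored words: "kpy", "kpytvktt", "kpytvktttpp"
Count: 3

3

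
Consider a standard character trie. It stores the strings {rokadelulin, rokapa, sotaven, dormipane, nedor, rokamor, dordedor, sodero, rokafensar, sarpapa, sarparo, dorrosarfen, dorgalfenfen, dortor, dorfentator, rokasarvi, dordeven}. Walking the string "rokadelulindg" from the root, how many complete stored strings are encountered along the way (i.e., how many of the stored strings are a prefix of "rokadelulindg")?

Traverse "rokadelulindg" character by character; count nodes along the way that are marked as word ends.
Prefixes of the query that are stored words: "rokadelulin"
Count: 1

1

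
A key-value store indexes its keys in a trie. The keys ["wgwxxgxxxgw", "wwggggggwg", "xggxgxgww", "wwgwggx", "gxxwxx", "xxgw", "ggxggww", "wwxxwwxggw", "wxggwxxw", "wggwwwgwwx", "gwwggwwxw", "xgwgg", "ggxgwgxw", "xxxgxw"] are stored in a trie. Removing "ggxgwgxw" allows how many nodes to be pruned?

4

A node on "ggxgwgxw"'s path can go only if nothing else ends at it or branches off below it.
The suffix "wgxw" (4 nodes) is used only by "ggxgwgxw"; the node for "ggxg" still has the child "g", so pruning stops there.
Nodes removed: 4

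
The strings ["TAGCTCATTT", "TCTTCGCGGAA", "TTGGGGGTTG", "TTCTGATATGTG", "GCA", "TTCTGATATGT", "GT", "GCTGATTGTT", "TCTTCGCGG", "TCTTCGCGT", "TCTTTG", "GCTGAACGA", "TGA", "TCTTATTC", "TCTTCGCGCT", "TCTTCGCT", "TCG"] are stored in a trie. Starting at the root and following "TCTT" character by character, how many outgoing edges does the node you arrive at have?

3

Follow the path "TCTT" to its node, then look at its outgoing edges.
Characters that immediately follow "TCTT" among the stored strings: {A, C, T}.
That node has 3 child edges.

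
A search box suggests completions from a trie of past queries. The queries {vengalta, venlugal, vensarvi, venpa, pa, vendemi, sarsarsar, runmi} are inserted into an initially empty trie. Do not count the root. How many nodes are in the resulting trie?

40

For each word, the new-node count is its length minus the longest prefix already in the trie:
  "vengalta" → 8 new (v, e, n, g, a, l, t, a)
  "venlugal" → prefix "ven" already present; 5 new (l, u, g, a, l)
  "vensarvi" → prefix "ven" already present; 5 new (s, a, r, v, i)
  "venpa" → prefix "ven" already present; 2 new (p, a)
  "pa" → 2 new (p, a)
  "vendemi" → prefix "ven" already present; 4 new (d, e, m, i)
  "sarsarsar" → 9 new (s, a, r, s, a, r, s, a, r)
  "runmi" → 5 new (r, u, n, m, i)
Total nodes = 8 + 5 + 5 + 2 + 2 + 4 + 9 + 5 = 40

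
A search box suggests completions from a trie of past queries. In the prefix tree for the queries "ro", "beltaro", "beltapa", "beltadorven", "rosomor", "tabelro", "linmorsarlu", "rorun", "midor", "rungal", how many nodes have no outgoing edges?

9

Leaves are exactly the stored words that no other stored word extends.
Those words: "beltadorven", "beltapa", "beltaro", "linmorsarlu", "midor", "rorun", "rosomor", "rungal", "tabelro"
Leaf count: 9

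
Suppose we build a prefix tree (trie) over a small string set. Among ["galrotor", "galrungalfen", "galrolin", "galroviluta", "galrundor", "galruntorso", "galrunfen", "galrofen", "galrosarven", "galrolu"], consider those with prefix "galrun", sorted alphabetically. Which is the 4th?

galruntorso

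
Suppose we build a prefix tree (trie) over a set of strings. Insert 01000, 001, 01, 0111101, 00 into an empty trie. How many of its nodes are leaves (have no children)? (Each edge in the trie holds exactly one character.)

Leaves are exactly the stored words that no other stored word extends.
Those words: "001", "01000", "0111101"
Leaf count: 3

3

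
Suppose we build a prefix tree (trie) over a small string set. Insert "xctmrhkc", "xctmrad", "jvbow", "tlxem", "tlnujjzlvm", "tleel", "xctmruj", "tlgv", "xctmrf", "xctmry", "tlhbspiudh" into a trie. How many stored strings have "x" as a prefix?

Walk to "x"; the words in its subtree are exactly those with that prefix.
Matches: "xctmrad", "xctmrf", "xctmrhkc", "xctmruj", "xctmry"
Count: 5

5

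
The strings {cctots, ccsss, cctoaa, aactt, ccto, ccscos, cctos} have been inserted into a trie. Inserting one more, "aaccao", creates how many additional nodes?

3

Walking "aaccao" from the root, the first 3 characters ("aac") follow existing edges; "c" is the first miss.
Each of the 3 remaining characters creates one node.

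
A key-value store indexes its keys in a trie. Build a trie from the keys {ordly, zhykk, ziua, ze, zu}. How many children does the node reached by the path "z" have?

Walk "z" from the root, arriving at one node.
Distinct next characters after "z": e, h, i, u.
That node has 4 child edges.

4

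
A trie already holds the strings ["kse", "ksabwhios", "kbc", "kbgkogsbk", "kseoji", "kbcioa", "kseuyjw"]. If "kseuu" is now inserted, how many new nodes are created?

1

The longest prefix of "kseuu" already in the trie is "kseu" (length 4).
Each of the 1 remaining characters creates one node.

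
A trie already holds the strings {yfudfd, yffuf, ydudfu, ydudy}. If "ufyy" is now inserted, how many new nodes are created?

No existing word starts with "u", so every character of "ufyy" needs a new node.
4 − 0 = 4 new nodes.

4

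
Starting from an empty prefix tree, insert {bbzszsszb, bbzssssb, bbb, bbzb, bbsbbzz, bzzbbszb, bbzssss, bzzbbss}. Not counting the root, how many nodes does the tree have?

Count nodes per top-level branch (shared prefixes stored once):
  'b'-branch (bbb, bbsbbzz, bbzb, bbzssss, bbzssssb, bbzszsszb, bzzbbss, bzzbbszb): 28 nodes
Sum: 28

28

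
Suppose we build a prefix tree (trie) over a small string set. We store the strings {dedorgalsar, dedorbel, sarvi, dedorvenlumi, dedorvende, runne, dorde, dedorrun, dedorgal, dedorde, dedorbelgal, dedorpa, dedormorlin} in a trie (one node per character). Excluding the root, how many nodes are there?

53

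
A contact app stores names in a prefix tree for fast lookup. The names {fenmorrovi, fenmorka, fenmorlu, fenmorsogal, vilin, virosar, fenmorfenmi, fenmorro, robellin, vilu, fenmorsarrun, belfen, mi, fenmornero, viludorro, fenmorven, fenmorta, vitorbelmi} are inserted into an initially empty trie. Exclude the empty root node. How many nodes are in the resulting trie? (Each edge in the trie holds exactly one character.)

78

For each word, the new-node count is its length minus the longest prefix already in the trie:
  "fenmorrovi" → 10 new (f, e, n, m, o, r, r, o, v, i)
  "fenmorka" → prefix "fenmor" already present; 2 new (k, a)
  "fenmorlu" → prefix "fenmor" already present; 2 new (l, u)
  "fenmorsogal" → prefix "fenmor" already present; 5 new (s, o, g, a, l)
  "vilin" → 5 new (v, i, l, i, n)
  "virosar" → prefix "vi" already present; 5 new (r, o, s, a, r)
  "fenmorfenmi" → prefix "fenmor" already present; 5 new (f, e, n, m, i)
  "fenmorro" → prefix "fenmorro" already present; 0 new (none)
  "robellin" → 8 new (r, o, b, e, l, l, i, n)
  "vilu" → prefix "vil" already present; 1 new (u)
  "fenmorsarrun" → prefix "fenmors" already present; 5 new (a, r, r, u, n)
  "belfen" → 6 new (b, e, l, f, e, n)
  "mi" → 2 new (m, i)
  "fenmornero" → prefix "fenmor" already present; 4 new (n, e, r, o)
  "viludorro" → prefix "vilu" already present; 5 new (d, o, r, r, o)
  "fenmorven" → prefix "fenmor" already present; 3 new (v, e, n)
  "fenmorta" → prefix "fenmor" already present; 2 new (t, a)
  "vitorbelmi" → prefix "vi" already present; 8 new (t, o, r, b, e, l, m, i)
Total nodes = 10 + 2 + 2 + 5 + 5 + 5 + 5 + 0 + 8 + 1 + 5 + 6 + 2 + 4 + 5 + 3 + 2 + 8 = 78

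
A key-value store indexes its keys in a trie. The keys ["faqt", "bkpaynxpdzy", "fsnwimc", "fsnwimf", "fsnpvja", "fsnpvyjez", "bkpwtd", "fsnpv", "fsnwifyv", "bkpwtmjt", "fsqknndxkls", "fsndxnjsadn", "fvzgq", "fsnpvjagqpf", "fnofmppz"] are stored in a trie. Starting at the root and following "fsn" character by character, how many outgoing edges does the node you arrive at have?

3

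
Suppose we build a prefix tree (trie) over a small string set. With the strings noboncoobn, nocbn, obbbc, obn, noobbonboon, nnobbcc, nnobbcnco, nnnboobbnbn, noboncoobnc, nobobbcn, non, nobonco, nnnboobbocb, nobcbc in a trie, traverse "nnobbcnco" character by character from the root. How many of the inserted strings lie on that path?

1

Traverse "nnobbcnco" character by character; count nodes along the way that are marked as word ends.
Prefixes of the query that are stored words: "nnobbcnco"
Count: 1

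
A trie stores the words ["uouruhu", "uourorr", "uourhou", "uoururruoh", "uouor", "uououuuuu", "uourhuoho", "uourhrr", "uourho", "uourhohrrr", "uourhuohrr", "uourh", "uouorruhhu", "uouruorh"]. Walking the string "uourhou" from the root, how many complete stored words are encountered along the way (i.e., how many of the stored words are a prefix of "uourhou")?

3

Walk "uourhou" from the root; an end-of-word marker is hit whenever a stored word is a prefix of "uourhou".
Prefixes of the query that are stored words: "uourh", "uourho", "uourhou"
Count: 3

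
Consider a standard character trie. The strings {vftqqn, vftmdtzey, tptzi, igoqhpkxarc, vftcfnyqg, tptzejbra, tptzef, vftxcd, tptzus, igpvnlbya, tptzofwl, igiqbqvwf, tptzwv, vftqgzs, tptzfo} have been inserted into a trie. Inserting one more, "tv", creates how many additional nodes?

"t" is already a path in the trie; the remaining "v" must be added.
Each of the 1 remaining characters creates one node.

1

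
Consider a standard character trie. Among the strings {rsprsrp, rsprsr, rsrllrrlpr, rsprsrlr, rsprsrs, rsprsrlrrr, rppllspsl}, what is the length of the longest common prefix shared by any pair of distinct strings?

8

The deepest shared node is where two words last agree before diverging.
e.g. "rsprsrlr" and "rsprsrlrrr" share the prefix "rsprsrlr" of length 8; no pair shares a longer one.
Longest shared-prefix length: 8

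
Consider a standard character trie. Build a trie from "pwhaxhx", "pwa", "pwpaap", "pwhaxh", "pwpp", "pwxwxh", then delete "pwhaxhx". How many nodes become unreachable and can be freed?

1

After clearing the end-marker at "pwhaxhx", prune upward until reaching a node still needed by another word.
The suffix "x" (1 node) is used only by "pwhaxhx"; "pwhaxh" is itself a stored word, so pruning stops there.
Nodes removed: 1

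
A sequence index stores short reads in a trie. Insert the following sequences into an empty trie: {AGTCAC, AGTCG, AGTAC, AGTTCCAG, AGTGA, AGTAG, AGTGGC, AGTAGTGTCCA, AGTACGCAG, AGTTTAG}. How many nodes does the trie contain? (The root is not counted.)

32

Trie structure (* marks end of a word):
(root)
└─ A
   └─ G
      └─ T
         ├─ A
         │  ├─ C *
         │  │  └─ G
         │  │     └─ C
         │  │        └─ A
         │  │           └─ G *
         │  └─ G *
         │     └─ T
         │        └─ G
         │           └─ T
         │              └─ C
         │                 └─ C
         │                    └─ A *
         ├─ C
         │  ├─ A
         │  │  └─ C *
         │  └─ G *
         ├─ G
         │  ├─ A *
         │  └─ G
         │     └─ C *
         └─ T
            ├─ C
            │  └─ C
            │     └─ A
            │        └─ G *
            └─ T
               └─ A
                  └─ G *
Counting every labelled node above: 32.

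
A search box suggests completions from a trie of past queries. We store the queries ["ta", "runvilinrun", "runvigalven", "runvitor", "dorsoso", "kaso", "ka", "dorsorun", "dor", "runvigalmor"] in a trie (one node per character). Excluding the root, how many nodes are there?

39

Trie structure (* marks end of a word):
(root)
├─ d
│  └─ o
│     └─ r *
│        └─ s
│           └─ o
│              ├─ r
│              │  └─ u
│              │     └─ n *
│              └─ s
│                 └─ o *
├─ k
│  └─ a *
│     └─ s
│        └─ o *
├─ r
│  └─ u
│     └─ n
│        └─ v
│           └─ i
│              ├─ g
│              │  └─ a
│              │     └─ l
│              │        ├─ m
│              │        │  └─ o
│              │        │     └─ r *
│              │        └─ v
│              │           └─ e
│              │              └─ n *
│              ├─ l
│              │  └─ i
│              │     └─ n
│              │        └─ r
│              │           └─ u
│              │              └─ n *
│              └─ t
│                 └─ o
│                    └─ r *
└─ t
   └─ a *
Counting every labelled node above: 39.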